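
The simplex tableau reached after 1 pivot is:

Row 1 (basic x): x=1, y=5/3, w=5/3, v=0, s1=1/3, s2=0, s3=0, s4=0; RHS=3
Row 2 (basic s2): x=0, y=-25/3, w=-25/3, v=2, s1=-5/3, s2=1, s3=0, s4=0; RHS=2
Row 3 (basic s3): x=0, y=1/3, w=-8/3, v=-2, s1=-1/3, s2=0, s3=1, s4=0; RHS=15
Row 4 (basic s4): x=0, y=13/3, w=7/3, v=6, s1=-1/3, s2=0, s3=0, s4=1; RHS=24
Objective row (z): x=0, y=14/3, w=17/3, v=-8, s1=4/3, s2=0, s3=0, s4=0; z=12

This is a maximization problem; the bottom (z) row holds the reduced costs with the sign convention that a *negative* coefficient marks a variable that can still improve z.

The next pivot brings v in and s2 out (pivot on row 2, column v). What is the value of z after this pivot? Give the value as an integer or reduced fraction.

Minimum ratio for v: 2/2 = 1.
z changes by −(z-row coeff of v)·ratio = −(-8)·1 = 8.
New z = 12 + 8 = 20.

20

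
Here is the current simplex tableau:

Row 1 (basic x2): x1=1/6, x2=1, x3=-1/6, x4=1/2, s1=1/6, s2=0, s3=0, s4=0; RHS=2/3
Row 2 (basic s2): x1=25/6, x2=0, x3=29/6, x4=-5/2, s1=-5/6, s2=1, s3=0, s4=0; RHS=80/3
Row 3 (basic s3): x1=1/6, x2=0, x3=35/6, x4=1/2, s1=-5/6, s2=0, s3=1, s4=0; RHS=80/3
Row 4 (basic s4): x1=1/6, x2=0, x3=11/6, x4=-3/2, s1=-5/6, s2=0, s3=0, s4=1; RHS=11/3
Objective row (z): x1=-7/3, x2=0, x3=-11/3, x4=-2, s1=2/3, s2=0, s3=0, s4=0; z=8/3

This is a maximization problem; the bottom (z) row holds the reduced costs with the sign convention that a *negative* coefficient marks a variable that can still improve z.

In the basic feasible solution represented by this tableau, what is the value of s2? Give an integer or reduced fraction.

80/3

s2 is basic (row 2); its value is the RHS of that row: 80/3.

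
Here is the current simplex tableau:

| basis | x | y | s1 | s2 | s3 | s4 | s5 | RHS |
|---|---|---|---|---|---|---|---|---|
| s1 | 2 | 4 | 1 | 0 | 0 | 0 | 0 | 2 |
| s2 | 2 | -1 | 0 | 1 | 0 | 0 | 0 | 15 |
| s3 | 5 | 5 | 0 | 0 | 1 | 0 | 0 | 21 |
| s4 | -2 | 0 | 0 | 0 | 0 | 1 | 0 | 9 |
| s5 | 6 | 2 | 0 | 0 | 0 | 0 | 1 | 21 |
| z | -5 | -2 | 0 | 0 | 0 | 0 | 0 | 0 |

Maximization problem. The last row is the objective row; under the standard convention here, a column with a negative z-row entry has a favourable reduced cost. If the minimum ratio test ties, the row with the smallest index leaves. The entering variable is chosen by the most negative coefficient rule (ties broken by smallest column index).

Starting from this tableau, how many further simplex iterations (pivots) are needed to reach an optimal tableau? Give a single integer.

1

pivot: x in, s1 out → z = 5
No improving column remains; optimal.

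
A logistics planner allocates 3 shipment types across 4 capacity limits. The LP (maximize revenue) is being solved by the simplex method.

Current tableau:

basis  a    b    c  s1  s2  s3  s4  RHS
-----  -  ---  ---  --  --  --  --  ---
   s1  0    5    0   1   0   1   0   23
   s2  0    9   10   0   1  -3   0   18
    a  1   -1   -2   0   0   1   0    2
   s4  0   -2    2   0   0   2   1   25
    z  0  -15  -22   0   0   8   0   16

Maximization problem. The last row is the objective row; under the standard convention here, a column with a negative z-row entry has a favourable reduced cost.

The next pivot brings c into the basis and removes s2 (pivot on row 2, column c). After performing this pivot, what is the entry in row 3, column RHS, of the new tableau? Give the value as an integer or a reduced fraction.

Pivot element is row 2, column c: 10.
Normalize row 2: new (row 2, RHS) = 18/10 = 9/5.
row 3 ← row 3 − (-2)·(new row 2): 2 − (-2)·(9/5) = 28/5.

28/5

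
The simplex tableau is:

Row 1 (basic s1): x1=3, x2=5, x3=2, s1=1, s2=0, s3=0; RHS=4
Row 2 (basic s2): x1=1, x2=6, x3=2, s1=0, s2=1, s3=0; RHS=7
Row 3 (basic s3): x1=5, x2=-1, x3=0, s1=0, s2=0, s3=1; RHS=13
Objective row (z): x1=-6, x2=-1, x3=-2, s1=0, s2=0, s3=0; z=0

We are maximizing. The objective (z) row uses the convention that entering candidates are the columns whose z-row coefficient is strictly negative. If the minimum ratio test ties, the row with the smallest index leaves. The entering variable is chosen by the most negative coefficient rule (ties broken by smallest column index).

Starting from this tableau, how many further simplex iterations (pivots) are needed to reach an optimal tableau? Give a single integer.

pivot: x1 in, s1 out → z = 8
No improving column remains; optimal.

1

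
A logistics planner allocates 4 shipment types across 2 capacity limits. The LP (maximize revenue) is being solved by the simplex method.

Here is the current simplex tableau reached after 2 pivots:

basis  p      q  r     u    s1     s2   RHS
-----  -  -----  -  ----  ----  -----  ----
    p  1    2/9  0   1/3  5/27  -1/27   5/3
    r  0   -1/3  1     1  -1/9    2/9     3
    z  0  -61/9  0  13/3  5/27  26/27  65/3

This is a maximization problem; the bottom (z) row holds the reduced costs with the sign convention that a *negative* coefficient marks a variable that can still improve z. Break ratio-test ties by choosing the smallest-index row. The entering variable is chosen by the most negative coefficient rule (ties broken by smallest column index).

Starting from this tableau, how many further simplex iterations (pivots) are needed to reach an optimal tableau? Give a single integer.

2

pivot: q in, p out → z = 145/2
pivot: s2 in, r out → z = 78
No improving column remains; optimal.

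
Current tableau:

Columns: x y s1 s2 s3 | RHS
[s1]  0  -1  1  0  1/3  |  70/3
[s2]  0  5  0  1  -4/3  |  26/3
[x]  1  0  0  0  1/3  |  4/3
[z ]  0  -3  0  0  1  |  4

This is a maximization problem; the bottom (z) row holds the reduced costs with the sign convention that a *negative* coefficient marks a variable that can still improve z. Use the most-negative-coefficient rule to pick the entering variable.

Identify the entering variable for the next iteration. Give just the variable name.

Objective-row coefficients: x: 0, y: -3, s1: 0, s2: 0, s3: 1.
The most negative is -3 in column y, so y enters.

y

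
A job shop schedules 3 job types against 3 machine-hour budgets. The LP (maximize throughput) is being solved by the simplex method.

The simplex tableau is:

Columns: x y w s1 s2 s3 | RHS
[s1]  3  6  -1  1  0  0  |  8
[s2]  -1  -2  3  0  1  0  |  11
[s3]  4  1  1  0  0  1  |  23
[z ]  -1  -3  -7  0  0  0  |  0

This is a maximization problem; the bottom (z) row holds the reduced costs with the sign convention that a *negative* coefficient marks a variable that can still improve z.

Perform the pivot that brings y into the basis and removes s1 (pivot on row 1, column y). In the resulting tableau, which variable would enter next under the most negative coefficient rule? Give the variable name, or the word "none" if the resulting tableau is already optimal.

Pivot element 6. New z-row = old z-row − (-3)·(row 1/6).
Updated z-row coefficients: x: 1/2, y: 0, w: -15/2, s1: 1/2, s2: 0, s3: 0.
The most negative is -15/2 in column w, so w would enter next.

w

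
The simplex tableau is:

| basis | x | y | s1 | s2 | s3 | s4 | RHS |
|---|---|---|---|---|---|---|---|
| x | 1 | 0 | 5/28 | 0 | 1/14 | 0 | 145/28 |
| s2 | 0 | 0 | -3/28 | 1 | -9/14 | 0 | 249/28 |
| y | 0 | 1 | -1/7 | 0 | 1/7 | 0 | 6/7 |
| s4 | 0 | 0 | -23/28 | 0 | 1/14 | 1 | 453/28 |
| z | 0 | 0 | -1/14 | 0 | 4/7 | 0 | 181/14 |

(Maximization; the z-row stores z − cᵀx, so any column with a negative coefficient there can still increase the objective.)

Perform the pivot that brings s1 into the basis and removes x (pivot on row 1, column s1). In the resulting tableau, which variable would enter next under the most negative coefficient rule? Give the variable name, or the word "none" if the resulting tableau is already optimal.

none

Pivot element 5/28. New z-row = old z-row − (-1/14)·(row 1/(5/28)).
Updated z-row coefficients: x: 2/5, y: 0, s1: 0, s2: 0, s3: 3/5, s4: 0.
No coefficient is strictly negative; the tableau after this pivot is optimal.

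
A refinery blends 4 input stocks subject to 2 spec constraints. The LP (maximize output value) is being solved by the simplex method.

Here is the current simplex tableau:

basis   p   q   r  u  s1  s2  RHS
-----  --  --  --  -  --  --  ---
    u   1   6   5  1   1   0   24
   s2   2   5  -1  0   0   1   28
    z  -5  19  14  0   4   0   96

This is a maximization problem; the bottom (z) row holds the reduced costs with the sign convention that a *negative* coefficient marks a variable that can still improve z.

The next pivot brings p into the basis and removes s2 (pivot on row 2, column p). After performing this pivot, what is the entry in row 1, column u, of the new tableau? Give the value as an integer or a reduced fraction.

1

Pivot element is row 2, column p: 2.
Normalize row 2: new (row 2, u) = 0/2 = 0.
row 1 ← row 1 − 1·(new row 2): 1 − 1·0 = 1.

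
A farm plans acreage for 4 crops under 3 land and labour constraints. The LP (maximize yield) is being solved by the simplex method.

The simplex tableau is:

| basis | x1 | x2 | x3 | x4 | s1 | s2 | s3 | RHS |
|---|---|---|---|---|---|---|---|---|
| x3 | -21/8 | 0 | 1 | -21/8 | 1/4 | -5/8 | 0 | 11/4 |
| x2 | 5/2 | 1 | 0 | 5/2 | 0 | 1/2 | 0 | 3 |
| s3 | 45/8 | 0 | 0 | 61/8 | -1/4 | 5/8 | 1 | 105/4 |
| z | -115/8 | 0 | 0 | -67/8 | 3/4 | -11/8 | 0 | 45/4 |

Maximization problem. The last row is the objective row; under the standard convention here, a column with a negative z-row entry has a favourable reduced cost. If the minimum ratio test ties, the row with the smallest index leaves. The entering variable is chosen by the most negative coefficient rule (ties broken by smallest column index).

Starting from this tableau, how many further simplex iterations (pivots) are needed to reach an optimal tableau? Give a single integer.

pivot: x1 in, x2 out → z = 57/2
No improving column remains; optimal.

1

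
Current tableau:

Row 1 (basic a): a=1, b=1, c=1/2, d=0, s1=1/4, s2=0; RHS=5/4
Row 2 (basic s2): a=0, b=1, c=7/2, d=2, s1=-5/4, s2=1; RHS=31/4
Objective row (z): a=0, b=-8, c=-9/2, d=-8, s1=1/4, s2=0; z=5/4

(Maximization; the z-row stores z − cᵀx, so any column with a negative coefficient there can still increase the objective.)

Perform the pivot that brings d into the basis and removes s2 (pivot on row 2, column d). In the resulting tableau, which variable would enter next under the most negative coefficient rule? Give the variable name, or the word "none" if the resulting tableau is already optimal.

s1

Pivot element 2. New z-row = old z-row − (-8)·(row 2/2).
Updated z-row coefficients: a: 0, b: -4, c: 19/2, d: 0, s1: -19/4, s2: 4.
The most negative is -19/4 in column s1, so s1 would enter next.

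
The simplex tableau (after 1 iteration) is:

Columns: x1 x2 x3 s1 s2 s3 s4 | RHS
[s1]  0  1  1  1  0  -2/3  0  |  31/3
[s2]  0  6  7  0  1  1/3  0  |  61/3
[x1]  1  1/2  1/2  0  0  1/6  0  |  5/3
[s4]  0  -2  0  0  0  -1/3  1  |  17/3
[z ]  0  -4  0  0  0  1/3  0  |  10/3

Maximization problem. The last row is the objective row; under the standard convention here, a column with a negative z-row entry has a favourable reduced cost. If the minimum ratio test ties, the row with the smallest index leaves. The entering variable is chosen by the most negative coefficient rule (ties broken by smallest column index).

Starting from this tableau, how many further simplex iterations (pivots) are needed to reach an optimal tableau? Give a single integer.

pivot: x2 in, x1 out → z = 50/3
No improving column remains; optimal.

1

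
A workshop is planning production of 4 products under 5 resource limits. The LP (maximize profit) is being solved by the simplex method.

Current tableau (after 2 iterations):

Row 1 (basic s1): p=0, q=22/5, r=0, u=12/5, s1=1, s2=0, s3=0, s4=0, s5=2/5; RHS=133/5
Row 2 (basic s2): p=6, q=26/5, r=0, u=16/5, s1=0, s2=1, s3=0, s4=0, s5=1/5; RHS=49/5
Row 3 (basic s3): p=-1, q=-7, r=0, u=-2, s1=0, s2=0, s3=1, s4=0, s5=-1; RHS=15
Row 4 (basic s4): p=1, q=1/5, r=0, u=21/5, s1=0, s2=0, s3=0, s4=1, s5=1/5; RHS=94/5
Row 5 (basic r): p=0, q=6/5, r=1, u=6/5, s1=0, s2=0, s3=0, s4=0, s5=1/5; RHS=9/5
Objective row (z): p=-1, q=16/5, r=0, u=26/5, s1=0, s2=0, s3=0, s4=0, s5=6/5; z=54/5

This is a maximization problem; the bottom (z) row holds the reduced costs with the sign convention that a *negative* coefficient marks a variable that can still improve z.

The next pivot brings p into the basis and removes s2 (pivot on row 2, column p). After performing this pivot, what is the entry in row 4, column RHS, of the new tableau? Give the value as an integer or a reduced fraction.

103/6

Pivot element is row 2, column p: 6.
Normalize row 2: new (row 2, RHS) = (49/5)/6 = 49/30.
row 4 ← row 4 − 1·(new row 2): 94/5 − 1·(49/30) = 103/6.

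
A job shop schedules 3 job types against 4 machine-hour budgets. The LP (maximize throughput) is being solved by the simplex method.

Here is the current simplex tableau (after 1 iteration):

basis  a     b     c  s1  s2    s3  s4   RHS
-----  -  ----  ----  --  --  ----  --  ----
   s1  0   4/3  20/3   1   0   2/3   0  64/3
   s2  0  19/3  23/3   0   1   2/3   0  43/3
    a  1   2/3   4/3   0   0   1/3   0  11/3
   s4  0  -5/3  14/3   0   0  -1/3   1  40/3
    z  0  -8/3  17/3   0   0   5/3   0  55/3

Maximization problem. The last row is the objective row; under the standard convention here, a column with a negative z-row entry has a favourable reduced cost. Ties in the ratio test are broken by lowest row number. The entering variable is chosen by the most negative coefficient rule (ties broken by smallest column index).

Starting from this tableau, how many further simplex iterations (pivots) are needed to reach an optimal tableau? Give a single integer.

1

pivot: b in, s2 out → z = 463/19
No improving column remains; optimal.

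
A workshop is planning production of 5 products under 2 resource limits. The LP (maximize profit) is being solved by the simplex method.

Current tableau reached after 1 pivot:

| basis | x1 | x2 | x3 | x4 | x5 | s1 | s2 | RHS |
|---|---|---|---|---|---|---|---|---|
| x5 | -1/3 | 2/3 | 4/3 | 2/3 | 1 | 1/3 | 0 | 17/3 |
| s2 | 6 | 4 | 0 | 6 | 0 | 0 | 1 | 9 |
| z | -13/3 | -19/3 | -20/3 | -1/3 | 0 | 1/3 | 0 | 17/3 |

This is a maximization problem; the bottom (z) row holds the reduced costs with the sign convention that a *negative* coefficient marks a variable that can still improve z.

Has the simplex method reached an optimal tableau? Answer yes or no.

no

Column x1 has objective-row coefficient -13/3, which is negative; an improving pivot exists, so not yet optimal.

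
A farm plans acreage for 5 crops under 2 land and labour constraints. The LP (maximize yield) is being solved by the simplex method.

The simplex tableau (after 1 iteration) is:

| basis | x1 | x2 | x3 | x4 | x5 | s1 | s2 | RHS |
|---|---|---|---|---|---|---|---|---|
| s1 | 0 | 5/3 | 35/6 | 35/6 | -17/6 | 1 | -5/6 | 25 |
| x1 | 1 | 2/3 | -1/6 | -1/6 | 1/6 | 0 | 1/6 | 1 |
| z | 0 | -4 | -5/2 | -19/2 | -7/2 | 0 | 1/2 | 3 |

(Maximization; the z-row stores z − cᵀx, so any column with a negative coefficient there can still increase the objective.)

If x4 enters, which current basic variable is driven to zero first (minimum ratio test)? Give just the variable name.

Ratios: row 1 (s1): 25/(35/6) = 30/7; row 2 (x1): entry -1/6 ≤ 0, skip.
Minimum ratio 30/7 is in the s1 row, so s1 leaves.

s1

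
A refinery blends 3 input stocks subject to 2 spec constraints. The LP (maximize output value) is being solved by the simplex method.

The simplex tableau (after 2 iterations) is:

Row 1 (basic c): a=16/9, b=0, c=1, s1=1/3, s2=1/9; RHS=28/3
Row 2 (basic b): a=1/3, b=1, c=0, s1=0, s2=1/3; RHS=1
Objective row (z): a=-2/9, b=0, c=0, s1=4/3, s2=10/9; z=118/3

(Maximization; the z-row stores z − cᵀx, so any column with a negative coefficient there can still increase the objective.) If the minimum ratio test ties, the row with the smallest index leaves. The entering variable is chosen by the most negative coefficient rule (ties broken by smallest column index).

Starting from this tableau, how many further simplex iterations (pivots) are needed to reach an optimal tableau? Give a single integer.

1

pivot: a in, b out → z = 40
No improving column remains; optimal.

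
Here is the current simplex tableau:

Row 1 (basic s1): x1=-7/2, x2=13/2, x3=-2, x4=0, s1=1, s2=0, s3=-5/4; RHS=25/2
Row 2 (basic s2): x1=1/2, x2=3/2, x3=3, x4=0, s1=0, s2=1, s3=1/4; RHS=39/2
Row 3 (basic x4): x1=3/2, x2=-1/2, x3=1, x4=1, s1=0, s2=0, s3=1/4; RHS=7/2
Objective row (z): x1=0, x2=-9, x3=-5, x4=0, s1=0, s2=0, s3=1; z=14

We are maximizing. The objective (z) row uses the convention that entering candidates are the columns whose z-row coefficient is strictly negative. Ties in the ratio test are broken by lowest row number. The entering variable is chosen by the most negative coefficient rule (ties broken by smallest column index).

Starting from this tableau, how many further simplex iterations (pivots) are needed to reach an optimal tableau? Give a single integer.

pivot: x2 in, s1 out → z = 407/13
pivot: x3 in, s2 out → z = 343/5
pivot: x1 in, x4 out → z = 2847/41
No improving column remains; optimal.

3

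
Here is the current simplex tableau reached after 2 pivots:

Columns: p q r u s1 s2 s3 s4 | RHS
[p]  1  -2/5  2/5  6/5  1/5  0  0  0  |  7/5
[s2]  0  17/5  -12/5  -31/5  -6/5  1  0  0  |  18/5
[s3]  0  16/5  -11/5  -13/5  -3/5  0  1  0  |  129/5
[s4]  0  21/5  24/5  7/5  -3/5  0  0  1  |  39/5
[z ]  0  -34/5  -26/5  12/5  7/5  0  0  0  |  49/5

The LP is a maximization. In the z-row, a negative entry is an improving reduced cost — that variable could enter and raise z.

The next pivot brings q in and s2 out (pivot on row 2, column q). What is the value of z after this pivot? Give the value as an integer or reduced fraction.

Minimum ratio for q: (18/5)/(17/5) = 18/17.
z changes by −(z-row coeff of q)·ratio = −(-34/5)·(18/17) = 36/5.
New z = 49/5 + (36/5) = 17.

17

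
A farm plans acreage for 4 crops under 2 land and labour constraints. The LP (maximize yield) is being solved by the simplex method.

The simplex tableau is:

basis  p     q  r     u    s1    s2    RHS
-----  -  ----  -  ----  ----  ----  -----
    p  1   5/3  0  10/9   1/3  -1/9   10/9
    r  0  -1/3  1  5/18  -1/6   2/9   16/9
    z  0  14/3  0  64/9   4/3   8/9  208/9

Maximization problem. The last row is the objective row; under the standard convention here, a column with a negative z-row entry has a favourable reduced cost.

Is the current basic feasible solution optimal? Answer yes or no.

yes

No objective-row coefficient is strictly negative, so no entering variable exists; the tableau is optimal.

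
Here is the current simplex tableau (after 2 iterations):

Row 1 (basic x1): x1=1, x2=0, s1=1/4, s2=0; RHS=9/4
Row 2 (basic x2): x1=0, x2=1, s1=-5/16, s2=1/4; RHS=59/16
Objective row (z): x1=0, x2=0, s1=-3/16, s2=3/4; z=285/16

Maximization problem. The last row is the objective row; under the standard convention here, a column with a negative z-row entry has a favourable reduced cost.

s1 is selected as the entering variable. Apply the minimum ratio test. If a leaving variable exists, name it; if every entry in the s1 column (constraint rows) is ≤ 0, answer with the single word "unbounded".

x1

Ratios: row 1 (x1): (9/4)/(1/4) = 9; row 2 (x2): entry -5/16 ≤ 0, skip.
Minimum ratio is in the x1 row, so x1 leaves.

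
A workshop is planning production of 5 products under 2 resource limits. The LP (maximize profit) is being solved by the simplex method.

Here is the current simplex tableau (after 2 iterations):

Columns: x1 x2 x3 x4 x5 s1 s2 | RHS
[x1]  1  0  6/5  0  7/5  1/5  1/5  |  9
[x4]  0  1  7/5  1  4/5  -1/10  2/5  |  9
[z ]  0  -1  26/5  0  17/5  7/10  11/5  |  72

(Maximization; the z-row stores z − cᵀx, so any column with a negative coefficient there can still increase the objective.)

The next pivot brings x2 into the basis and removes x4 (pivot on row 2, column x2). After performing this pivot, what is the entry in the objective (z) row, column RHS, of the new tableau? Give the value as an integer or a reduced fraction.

81

Pivot element is row 2, column x2: 1.
Normalize row 2: new (row 2, RHS) = 9/1 = 9.
z-row ← z-row − (-1)·(new row 2): 72 − (-1)·9 = 81.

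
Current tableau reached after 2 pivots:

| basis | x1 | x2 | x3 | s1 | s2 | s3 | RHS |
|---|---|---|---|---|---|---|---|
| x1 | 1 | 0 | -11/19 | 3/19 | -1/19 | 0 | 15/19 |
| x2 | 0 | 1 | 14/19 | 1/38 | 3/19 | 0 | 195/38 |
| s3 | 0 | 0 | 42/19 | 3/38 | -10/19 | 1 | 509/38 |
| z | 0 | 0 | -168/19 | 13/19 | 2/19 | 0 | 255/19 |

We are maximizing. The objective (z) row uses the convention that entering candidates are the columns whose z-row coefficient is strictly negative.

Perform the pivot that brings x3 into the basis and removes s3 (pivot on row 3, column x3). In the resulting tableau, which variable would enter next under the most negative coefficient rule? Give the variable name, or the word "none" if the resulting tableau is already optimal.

Pivot element 42/19. New z-row = old z-row − (-168/19)·(row 3/(42/19)).
Updated z-row coefficients: x1: 0, x2: 0, x3: 0, s1: 1, s2: -2, s3: 4.
The most negative is -2 in column s2, so s2 would enter next.

s2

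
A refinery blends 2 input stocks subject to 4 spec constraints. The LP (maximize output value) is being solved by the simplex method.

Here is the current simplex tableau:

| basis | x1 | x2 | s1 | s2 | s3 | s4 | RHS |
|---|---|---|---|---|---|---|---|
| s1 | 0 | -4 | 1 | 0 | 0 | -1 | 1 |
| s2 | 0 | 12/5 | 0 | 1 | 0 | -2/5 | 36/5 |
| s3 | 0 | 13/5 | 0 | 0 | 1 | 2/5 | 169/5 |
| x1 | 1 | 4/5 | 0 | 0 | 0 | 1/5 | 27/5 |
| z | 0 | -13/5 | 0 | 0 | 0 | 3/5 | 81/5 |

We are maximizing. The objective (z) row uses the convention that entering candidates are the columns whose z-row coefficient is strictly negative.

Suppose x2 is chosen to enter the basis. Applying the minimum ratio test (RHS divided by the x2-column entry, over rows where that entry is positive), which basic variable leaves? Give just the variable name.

Ratios: row 1 (s1): entry -4 ≤ 0, skip; row 2 (s2): (36/5)/(12/5) = 3; row 3 (s3): (169/5)/(13/5) = 13; row 4 (x1): (27/5)/(4/5) = 27/4.
Minimum ratio 3 is in the s2 row, so s2 leaves.

s2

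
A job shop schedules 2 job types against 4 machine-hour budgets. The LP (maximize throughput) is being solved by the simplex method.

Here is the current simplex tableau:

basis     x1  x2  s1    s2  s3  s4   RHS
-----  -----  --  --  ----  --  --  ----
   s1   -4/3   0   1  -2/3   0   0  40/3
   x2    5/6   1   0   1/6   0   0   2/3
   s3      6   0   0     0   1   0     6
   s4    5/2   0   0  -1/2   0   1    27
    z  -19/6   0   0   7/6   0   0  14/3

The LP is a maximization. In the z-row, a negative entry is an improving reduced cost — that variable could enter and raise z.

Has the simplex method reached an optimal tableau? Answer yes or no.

Column x1 has objective-row coefficient -19/6, which is negative; an improving pivot exists, so not yet optimal.

no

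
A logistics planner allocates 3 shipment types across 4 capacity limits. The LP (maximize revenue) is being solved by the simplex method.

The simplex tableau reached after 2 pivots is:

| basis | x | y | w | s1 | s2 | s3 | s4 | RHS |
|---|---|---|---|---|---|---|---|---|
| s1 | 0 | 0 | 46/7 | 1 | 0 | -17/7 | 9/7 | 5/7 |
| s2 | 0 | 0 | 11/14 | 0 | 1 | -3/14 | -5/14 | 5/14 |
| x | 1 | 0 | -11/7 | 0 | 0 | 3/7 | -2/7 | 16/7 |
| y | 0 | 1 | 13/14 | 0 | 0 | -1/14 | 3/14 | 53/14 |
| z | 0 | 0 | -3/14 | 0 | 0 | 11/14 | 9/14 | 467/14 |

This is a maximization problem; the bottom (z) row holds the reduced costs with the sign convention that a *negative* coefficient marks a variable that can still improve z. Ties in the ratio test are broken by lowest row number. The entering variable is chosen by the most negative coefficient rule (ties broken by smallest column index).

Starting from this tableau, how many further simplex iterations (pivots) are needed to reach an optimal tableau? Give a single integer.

1

pivot: w in, s1 out → z = 3071/92
No improving column remains; optimal.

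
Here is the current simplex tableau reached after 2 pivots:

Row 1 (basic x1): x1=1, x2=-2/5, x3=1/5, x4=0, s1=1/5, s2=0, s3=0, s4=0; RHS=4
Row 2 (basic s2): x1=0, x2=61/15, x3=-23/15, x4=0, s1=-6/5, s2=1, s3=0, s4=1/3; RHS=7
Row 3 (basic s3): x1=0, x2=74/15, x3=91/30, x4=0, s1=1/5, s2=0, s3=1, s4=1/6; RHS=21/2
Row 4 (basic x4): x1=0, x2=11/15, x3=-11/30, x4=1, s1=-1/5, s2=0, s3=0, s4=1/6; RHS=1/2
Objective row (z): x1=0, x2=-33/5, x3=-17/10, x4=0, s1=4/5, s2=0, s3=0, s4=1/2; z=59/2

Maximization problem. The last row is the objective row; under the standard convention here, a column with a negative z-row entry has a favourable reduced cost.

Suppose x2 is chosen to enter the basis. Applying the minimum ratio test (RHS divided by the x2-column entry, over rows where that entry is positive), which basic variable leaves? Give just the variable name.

Ratios: row 1 (x1): entry -2/5 ≤ 0, skip; row 2 (s2): 7/(61/15) = 105/61; row 3 (s3): (21/2)/(74/15) = 315/148; row 4 (x4): (1/2)/(11/15) = 15/22.
Minimum ratio 15/22 is in the x4 row, so x4 leaves.

x4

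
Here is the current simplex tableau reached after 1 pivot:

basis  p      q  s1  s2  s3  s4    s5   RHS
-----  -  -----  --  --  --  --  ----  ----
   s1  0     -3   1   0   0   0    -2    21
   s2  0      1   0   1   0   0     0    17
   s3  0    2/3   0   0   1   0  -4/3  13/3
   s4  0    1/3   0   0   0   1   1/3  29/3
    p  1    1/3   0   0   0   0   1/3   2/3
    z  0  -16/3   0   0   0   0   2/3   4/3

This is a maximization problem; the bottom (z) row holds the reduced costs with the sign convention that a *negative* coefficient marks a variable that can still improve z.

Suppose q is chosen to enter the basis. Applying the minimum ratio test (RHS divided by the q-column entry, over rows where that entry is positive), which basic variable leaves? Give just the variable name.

Ratios: row 1 (s1): entry -3 ≤ 0, skip; row 2 (s2): 17/1 = 17; row 3 (s3): (13/3)/(2/3) = 13/2; row 4 (s4): (29/3)/(1/3) = 29; row 5 (p): (2/3)/(1/3) = 2.
Minimum ratio 2 is in the p row, so p leaves.

p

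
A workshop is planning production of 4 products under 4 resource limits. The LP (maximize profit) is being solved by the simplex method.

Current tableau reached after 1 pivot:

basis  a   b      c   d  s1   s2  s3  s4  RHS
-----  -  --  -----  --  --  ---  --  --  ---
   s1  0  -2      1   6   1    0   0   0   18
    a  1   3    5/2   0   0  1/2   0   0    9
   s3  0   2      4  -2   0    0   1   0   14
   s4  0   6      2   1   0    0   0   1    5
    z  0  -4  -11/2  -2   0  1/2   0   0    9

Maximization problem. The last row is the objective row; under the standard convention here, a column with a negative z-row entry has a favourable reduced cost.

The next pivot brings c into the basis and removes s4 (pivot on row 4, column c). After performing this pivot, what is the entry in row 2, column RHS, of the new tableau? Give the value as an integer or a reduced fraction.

11/4

Pivot element is row 4, column c: 2.
Normalize row 4: new (row 4, RHS) = 5/2 = 5/2.
row 2 ← row 2 − (5/2)·(new row 4): 9 − (5/2)·(5/2) = 11/4.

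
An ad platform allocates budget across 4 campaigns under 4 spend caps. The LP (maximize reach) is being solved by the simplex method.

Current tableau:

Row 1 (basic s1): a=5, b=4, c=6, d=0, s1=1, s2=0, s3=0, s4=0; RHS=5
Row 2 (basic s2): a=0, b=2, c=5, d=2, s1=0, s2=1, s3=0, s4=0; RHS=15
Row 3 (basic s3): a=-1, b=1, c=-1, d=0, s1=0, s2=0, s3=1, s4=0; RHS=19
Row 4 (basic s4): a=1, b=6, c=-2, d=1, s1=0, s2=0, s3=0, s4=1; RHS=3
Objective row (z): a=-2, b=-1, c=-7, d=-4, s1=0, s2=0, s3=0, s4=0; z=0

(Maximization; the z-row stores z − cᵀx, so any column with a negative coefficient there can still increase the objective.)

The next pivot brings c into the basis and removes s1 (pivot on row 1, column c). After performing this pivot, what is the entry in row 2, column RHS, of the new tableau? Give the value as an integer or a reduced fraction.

65/6

Pivot element is row 1, column c: 6.
Normalize row 1: new (row 1, RHS) = 5/6 = 5/6.
row 2 ← row 2 − 5·(new row 1): 15 − 5·(5/6) = 65/6.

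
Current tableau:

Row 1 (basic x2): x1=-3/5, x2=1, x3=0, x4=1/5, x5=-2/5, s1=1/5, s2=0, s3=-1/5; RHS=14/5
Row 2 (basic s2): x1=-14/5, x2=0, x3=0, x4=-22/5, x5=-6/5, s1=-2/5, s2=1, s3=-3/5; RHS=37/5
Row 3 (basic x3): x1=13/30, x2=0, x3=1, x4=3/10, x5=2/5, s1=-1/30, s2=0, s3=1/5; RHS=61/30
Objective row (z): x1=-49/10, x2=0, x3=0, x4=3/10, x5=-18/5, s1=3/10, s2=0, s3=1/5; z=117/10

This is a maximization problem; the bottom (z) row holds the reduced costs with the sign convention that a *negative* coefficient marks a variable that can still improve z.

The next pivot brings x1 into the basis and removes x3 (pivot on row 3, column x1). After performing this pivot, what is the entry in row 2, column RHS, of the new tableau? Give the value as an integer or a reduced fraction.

267/13

Pivot element is row 3, column x1: 13/30.
Normalize row 3: new (row 3, RHS) = (61/30)/(13/30) = 61/13.
row 2 ← row 2 − (-14/5)·(new row 3): 37/5 − (-14/5)·(61/13) = 267/13.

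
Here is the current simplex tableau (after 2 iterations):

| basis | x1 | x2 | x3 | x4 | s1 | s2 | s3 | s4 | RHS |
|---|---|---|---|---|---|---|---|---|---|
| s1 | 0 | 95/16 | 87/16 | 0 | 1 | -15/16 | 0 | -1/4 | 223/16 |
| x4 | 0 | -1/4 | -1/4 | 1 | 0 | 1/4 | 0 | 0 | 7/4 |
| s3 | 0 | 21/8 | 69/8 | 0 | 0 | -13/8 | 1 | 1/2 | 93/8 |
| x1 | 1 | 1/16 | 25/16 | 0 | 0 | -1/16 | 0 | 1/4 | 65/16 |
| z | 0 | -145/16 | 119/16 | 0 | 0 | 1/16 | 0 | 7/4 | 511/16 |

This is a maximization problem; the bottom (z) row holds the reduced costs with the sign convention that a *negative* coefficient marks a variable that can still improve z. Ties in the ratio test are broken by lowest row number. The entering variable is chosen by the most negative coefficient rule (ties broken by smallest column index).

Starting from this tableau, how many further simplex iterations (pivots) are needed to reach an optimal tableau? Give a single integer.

pivot: x2 in, s1 out → z = 1011/19
pivot: s2 in, x4 out → z = 342/5
No improving column remains; optimal.

2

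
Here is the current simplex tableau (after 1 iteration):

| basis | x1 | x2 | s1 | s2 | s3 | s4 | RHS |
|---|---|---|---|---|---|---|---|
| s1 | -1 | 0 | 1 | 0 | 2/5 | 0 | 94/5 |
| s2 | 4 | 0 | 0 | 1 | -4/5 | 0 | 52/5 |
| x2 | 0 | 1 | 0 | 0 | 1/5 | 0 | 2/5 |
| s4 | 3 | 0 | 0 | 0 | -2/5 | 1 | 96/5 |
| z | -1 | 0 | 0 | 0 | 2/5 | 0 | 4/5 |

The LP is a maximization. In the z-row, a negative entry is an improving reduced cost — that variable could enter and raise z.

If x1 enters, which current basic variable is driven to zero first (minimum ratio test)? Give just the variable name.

s2

Ratios: row 1 (s1): entry -1 ≤ 0, skip; row 2 (s2): (52/5)/4 = 13/5; row 3 (x2): entry 0 ≤ 0, skip; row 4 (s4): (96/5)/3 = 32/5.
Minimum ratio 13/5 is in the s2 row, so s2 leaves.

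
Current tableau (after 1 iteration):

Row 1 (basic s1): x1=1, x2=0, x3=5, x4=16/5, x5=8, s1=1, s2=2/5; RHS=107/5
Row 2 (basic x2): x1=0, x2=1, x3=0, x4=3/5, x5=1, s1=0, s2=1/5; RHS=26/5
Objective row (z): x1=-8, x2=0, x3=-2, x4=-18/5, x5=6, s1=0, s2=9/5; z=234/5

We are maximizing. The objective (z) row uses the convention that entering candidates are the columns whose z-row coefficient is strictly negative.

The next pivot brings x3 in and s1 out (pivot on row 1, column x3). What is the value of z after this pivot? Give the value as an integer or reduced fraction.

1384/25

Minimum ratio for x3: (107/5)/5 = 107/25.
z changes by −(z-row coeff of x3)·ratio = −(-2)·(107/25) = 214/25.
New z = 234/5 + (214/25) = 1384/25.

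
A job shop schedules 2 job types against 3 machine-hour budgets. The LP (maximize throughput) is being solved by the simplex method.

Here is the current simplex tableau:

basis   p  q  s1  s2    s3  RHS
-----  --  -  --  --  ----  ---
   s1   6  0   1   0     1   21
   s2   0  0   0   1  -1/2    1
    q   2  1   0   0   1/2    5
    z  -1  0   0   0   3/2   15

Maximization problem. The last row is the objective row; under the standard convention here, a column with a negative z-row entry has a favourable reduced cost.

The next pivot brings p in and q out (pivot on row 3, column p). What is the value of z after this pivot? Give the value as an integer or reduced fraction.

Minimum ratio for p: 5/2 = 5/2.
z changes by −(z-row coeff of p)·ratio = −(-1)·(5/2) = 5/2.
New z = 15 + (5/2) = 35/2.

35/2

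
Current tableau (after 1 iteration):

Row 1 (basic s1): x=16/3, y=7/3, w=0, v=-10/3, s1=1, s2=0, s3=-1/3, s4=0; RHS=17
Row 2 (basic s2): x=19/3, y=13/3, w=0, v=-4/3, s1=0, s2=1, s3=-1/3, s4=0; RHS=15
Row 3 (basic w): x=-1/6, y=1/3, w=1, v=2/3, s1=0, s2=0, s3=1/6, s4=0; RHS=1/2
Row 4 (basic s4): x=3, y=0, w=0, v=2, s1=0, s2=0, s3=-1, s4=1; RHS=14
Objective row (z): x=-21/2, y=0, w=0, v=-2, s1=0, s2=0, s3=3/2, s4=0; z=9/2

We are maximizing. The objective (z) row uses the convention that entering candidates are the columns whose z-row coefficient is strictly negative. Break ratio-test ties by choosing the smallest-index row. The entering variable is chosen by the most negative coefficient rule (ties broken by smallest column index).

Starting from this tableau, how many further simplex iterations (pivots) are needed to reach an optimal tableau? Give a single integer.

pivot: x in, s2 out → z = 558/19
pivot: v in, w out → z = 106/3
No improving column remains; optimal.

2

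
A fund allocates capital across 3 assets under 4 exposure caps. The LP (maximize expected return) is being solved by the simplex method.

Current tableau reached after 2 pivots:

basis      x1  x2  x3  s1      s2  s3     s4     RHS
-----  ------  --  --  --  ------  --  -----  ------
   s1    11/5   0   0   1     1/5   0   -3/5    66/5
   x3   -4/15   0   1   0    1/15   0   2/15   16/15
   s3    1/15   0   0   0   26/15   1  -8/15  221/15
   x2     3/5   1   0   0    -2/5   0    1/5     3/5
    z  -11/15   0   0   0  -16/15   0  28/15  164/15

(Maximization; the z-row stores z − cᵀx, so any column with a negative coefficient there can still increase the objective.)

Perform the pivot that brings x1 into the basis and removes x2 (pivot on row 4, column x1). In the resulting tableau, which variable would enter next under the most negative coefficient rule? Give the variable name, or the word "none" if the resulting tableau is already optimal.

Pivot element 3/5. New z-row = old z-row − (-11/15)·(row 4/(3/5)).
Updated z-row coefficients: x1: 0, x2: 11/9, x3: 0, s1: 0, s2: -14/9, s3: 0, s4: 19/9.
The most negative is -14/9 in column s2, so s2 would enter next.

s2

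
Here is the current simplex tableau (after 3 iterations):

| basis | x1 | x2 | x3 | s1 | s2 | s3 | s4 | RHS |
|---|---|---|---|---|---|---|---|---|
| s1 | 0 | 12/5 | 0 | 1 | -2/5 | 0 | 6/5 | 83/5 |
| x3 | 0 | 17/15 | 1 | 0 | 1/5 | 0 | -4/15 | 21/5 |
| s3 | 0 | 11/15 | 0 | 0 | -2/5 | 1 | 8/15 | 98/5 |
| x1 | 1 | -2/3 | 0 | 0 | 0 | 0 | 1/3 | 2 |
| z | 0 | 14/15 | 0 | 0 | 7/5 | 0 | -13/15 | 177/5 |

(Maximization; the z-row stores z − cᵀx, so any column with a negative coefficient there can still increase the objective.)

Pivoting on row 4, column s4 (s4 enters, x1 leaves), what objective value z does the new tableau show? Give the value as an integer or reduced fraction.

Minimum ratio for s4: 2/(1/3) = 6.
z changes by −(z-row coeff of s4)·ratio = −(-13/15)·6 = 26/5.
New z = 177/5 + (26/5) = 203/5.

203/5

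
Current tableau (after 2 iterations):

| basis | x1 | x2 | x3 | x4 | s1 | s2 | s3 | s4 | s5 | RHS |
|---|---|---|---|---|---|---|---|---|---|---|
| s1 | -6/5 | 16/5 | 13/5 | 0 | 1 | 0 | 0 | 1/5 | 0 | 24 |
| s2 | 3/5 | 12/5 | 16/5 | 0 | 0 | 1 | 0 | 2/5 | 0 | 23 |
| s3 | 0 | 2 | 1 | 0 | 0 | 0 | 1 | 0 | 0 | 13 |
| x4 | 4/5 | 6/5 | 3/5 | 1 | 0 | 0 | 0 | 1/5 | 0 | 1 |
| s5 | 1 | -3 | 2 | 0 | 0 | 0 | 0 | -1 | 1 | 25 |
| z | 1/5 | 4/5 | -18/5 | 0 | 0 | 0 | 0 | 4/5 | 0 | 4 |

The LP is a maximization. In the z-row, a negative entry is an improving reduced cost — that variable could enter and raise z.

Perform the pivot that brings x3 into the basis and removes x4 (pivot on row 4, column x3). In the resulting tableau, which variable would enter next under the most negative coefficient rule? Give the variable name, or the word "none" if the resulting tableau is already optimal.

none

Pivot element 3/5. New z-row = old z-row − (-18/5)·(row 4/(3/5)).
Updated z-row coefficients: x1: 5, x2: 8, x3: 0, x4: 6, s1: 0, s2: 0, s3: 0, s4: 2, s5: 0.
No coefficient is strictly negative; the tableau after this pivot is optimal.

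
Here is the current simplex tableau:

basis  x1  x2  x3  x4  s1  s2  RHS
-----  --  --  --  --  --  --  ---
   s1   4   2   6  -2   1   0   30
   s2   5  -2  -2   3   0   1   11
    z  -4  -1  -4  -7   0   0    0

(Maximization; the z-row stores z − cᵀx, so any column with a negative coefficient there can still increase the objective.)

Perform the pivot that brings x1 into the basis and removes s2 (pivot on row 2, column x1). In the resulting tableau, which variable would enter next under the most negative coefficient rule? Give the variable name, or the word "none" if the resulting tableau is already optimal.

Pivot element 5. New z-row = old z-row − (-4)·(row 2/5).
Updated z-row coefficients: x1: 0, x2: -13/5, x3: -28/5, x4: -23/5, s1: 0, s2: 4/5.
The most negative is -28/5 in column x3, so x3 would enter next.

x3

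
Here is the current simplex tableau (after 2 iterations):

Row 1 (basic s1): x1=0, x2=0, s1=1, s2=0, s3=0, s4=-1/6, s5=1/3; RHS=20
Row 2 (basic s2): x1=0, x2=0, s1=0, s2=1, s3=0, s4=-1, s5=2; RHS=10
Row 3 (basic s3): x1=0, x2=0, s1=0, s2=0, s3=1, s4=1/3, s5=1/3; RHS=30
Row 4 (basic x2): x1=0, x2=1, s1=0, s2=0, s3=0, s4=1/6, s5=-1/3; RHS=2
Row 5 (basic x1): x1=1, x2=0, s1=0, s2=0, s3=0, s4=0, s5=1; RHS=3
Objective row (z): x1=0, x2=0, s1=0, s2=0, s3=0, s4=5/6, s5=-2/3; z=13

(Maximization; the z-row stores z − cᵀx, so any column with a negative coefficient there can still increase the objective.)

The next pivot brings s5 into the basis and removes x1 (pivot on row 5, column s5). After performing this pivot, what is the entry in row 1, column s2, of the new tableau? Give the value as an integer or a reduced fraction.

Pivot element is row 5, column s5: 1.
Normalize row 5: new (row 5, s2) = 0/1 = 0.
row 1 ← row 1 − (1/3)·(new row 5): 0 − (1/3)·0 = 0.

0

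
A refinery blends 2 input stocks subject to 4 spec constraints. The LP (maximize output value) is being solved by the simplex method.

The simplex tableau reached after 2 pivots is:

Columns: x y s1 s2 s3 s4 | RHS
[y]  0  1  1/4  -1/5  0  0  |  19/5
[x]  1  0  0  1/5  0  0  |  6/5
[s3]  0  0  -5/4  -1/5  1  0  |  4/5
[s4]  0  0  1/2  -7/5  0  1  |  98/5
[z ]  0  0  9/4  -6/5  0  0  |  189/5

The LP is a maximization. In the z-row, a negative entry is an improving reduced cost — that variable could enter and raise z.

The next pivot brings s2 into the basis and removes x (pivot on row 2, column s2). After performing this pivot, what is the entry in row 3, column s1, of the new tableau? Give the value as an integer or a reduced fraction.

-5/4

Pivot element is row 2, column s2: 1/5.
Normalize row 2: new (row 2, s1) = 0/(1/5) = 0.
row 3 ← row 3 − (-1/5)·(new row 2): -5/4 − (-1/5)·0 = -5/4.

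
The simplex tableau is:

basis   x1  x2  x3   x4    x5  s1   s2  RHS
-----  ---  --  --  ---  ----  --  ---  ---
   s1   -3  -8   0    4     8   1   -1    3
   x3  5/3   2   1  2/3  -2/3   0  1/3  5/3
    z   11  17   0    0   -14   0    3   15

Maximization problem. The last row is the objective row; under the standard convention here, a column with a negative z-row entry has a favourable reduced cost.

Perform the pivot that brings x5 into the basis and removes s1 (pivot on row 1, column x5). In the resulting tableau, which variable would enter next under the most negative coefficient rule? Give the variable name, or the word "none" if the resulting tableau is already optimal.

none

Pivot element 8. New z-row = old z-row − (-14)·(row 1/8).
Updated z-row coefficients: x1: 23/4, x2: 3, x3: 0, x4: 7, x5: 0, s1: 7/4, s2: 5/4.
No coefficient is strictly negative; the tableau after this pivot is optimal.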